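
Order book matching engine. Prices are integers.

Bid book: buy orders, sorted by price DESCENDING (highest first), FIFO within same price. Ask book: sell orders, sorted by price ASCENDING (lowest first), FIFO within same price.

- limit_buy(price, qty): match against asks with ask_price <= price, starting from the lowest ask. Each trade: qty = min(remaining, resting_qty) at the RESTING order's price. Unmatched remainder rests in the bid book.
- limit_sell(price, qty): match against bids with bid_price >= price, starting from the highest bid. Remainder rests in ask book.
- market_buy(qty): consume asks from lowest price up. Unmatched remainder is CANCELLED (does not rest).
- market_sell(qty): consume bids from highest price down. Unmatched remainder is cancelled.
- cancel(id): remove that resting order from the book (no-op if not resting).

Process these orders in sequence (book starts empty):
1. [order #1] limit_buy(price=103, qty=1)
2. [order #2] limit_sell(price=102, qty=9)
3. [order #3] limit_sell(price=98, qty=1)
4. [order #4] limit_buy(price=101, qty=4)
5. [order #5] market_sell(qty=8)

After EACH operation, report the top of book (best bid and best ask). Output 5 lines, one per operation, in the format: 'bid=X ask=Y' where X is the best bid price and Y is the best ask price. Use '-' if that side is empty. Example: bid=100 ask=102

After op 1 [order #1] limit_buy(price=103, qty=1): fills=none; bids=[#1:1@103] asks=[-]
After op 2 [order #2] limit_sell(price=102, qty=9): fills=#1x#2:1@103; bids=[-] asks=[#2:8@102]
After op 3 [order #3] limit_sell(price=98, qty=1): fills=none; bids=[-] asks=[#3:1@98 #2:8@102]
After op 4 [order #4] limit_buy(price=101, qty=4): fills=#4x#3:1@98; bids=[#4:3@101] asks=[#2:8@102]
After op 5 [order #5] market_sell(qty=8): fills=#4x#5:3@101; bids=[-] asks=[#2:8@102]

Answer: bid=103 ask=-
bid=- ask=102
bid=- ask=98
bid=101 ask=102
bid=- ask=102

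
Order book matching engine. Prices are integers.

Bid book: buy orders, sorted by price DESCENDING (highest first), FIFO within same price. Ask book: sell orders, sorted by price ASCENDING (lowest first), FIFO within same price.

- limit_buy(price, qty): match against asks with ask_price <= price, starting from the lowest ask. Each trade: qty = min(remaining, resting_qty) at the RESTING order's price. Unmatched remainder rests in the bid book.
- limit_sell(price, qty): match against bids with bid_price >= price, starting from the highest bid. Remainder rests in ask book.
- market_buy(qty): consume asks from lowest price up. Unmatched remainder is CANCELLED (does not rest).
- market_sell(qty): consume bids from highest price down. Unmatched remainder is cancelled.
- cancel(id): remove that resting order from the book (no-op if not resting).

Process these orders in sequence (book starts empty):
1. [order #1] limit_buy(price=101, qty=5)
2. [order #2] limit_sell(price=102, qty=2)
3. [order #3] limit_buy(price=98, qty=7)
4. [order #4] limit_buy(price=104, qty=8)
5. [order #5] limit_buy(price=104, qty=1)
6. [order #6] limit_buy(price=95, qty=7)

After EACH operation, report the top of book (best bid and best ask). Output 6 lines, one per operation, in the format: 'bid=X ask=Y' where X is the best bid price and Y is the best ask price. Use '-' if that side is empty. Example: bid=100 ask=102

After op 1 [order #1] limit_buy(price=101, qty=5): fills=none; bids=[#1:5@101] asks=[-]
After op 2 [order #2] limit_sell(price=102, qty=2): fills=none; bids=[#1:5@101] asks=[#2:2@102]
After op 3 [order #3] limit_buy(price=98, qty=7): fills=none; bids=[#1:5@101 #3:7@98] asks=[#2:2@102]
After op 4 [order #4] limit_buy(price=104, qty=8): fills=#4x#2:2@102; bids=[#4:6@104 #1:5@101 #3:7@98] asks=[-]
After op 5 [order #5] limit_buy(price=104, qty=1): fills=none; bids=[#4:6@104 #5:1@104 #1:5@101 #3:7@98] asks=[-]
After op 6 [order #6] limit_buy(price=95, qty=7): fills=none; bids=[#4:6@104 #5:1@104 #1:5@101 #3:7@98 #6:7@95] asks=[-]

Answer: bid=101 ask=-
bid=101 ask=102
bid=101 ask=102
bid=104 ask=-
bid=104 ask=-
bid=104 ask=-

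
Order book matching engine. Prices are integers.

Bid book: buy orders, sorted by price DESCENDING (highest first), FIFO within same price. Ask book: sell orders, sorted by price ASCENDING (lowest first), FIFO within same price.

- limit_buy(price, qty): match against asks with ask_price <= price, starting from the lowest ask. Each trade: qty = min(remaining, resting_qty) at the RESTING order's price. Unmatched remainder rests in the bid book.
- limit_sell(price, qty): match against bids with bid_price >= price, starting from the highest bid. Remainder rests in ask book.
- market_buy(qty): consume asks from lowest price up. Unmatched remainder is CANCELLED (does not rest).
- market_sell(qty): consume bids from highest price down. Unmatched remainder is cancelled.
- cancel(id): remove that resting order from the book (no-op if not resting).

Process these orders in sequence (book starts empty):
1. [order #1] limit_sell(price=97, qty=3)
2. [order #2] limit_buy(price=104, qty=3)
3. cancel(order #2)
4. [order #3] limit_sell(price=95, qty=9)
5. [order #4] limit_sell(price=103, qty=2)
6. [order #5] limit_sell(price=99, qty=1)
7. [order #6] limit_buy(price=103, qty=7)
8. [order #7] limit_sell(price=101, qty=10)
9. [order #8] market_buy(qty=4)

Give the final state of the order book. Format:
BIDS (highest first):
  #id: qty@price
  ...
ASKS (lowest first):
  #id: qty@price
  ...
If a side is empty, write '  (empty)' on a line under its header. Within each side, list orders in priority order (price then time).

After op 1 [order #1] limit_sell(price=97, qty=3): fills=none; bids=[-] asks=[#1:3@97]
After op 2 [order #2] limit_buy(price=104, qty=3): fills=#2x#1:3@97; bids=[-] asks=[-]
After op 3 cancel(order #2): fills=none; bids=[-] asks=[-]
After op 4 [order #3] limit_sell(price=95, qty=9): fills=none; bids=[-] asks=[#3:9@95]
After op 5 [order #4] limit_sell(price=103, qty=2): fills=none; bids=[-] asks=[#3:9@95 #4:2@103]
After op 6 [order #5] limit_sell(price=99, qty=1): fills=none; bids=[-] asks=[#3:9@95 #5:1@99 #4:2@103]
After op 7 [order #6] limit_buy(price=103, qty=7): fills=#6x#3:7@95; bids=[-] asks=[#3:2@95 #5:1@99 #4:2@103]
After op 8 [order #7] limit_sell(price=101, qty=10): fills=none; bids=[-] asks=[#3:2@95 #5:1@99 #7:10@101 #4:2@103]
After op 9 [order #8] market_buy(qty=4): fills=#8x#3:2@95 #8x#5:1@99 #8x#7:1@101; bids=[-] asks=[#7:9@101 #4:2@103]

Answer: BIDS (highest first):
  (empty)
ASKS (lowest first):
  #7: 9@101
  #4: 2@103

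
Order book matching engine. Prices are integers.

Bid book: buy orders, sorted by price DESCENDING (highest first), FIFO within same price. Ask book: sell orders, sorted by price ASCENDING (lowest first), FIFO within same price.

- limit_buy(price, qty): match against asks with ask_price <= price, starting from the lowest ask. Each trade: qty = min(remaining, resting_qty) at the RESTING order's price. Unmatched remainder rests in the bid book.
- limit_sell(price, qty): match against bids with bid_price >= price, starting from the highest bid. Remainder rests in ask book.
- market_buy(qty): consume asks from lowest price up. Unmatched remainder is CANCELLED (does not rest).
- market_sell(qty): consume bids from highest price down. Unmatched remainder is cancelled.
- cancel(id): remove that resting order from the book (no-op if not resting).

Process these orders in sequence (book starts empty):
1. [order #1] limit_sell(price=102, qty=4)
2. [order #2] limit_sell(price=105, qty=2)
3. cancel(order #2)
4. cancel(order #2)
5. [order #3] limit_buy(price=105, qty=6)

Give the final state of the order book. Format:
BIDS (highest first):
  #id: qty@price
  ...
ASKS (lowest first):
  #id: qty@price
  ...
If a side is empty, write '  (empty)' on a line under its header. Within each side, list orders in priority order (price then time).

After op 1 [order #1] limit_sell(price=102, qty=4): fills=none; bids=[-] asks=[#1:4@102]
After op 2 [order #2] limit_sell(price=105, qty=2): fills=none; bids=[-] asks=[#1:4@102 #2:2@105]
After op 3 cancel(order #2): fills=none; bids=[-] asks=[#1:4@102]
After op 4 cancel(order #2): fills=none; bids=[-] asks=[#1:4@102]
After op 5 [order #3] limit_buy(price=105, qty=6): fills=#3x#1:4@102; bids=[#3:2@105] asks=[-]

Answer: BIDS (highest first):
  #3: 2@105
ASKS (lowest first):
  (empty)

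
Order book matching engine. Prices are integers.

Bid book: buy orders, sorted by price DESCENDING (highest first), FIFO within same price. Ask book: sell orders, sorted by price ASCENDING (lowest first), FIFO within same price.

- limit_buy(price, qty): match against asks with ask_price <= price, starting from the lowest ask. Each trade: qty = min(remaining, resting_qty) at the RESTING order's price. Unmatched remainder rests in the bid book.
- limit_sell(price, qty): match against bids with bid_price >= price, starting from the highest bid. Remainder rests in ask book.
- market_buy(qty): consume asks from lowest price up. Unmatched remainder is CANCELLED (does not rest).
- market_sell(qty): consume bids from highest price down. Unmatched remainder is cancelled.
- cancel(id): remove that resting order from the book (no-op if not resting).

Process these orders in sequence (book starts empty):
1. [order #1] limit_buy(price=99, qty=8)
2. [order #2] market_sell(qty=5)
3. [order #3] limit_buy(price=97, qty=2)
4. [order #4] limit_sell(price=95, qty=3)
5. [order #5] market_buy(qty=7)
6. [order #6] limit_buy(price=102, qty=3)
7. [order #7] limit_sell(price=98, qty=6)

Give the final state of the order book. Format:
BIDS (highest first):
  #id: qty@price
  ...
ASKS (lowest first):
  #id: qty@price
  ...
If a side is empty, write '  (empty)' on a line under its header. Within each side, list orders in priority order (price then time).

After op 1 [order #1] limit_buy(price=99, qty=8): fills=none; bids=[#1:8@99] asks=[-]
After op 2 [order #2] market_sell(qty=5): fills=#1x#2:5@99; bids=[#1:3@99] asks=[-]
After op 3 [order #3] limit_buy(price=97, qty=2): fills=none; bids=[#1:3@99 #3:2@97] asks=[-]
After op 4 [order #4] limit_sell(price=95, qty=3): fills=#1x#4:3@99; bids=[#3:2@97] asks=[-]
After op 5 [order #5] market_buy(qty=7): fills=none; bids=[#3:2@97] asks=[-]
After op 6 [order #6] limit_buy(price=102, qty=3): fills=none; bids=[#6:3@102 #3:2@97] asks=[-]
After op 7 [order #7] limit_sell(price=98, qty=6): fills=#6x#7:3@102; bids=[#3:2@97] asks=[#7:3@98]

Answer: BIDS (highest first):
  #3: 2@97
ASKS (lowest first):
  #7: 3@98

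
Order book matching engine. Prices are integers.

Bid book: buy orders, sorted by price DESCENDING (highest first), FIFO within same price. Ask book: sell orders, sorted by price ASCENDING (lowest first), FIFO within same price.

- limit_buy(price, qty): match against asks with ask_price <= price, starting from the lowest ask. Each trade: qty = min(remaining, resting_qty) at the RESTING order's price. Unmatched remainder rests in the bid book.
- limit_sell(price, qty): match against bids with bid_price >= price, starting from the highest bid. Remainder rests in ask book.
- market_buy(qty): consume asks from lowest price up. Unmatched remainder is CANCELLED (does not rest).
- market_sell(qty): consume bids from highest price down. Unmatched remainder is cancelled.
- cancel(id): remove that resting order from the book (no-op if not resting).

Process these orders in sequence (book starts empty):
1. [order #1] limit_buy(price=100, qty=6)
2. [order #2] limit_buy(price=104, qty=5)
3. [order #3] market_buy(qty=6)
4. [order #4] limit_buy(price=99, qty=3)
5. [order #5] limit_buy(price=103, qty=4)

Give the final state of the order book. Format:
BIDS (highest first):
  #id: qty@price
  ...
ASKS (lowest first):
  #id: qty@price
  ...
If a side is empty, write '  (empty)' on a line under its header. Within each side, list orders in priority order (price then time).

Answer: BIDS (highest first):
  #2: 5@104
  #5: 4@103
  #1: 6@100
  #4: 3@99
ASKS (lowest first):
  (empty)

Derivation:
After op 1 [order #1] limit_buy(price=100, qty=6): fills=none; bids=[#1:6@100] asks=[-]
After op 2 [order #2] limit_buy(price=104, qty=5): fills=none; bids=[#2:5@104 #1:6@100] asks=[-]
After op 3 [order #3] market_buy(qty=6): fills=none; bids=[#2:5@104 #1:6@100] asks=[-]
After op 4 [order #4] limit_buy(price=99, qty=3): fills=none; bids=[#2:5@104 #1:6@100 #4:3@99] asks=[-]
After op 5 [order #5] limit_buy(price=103, qty=4): fills=none; bids=[#2:5@104 #5:4@103 #1:6@100 #4:3@99] asks=[-]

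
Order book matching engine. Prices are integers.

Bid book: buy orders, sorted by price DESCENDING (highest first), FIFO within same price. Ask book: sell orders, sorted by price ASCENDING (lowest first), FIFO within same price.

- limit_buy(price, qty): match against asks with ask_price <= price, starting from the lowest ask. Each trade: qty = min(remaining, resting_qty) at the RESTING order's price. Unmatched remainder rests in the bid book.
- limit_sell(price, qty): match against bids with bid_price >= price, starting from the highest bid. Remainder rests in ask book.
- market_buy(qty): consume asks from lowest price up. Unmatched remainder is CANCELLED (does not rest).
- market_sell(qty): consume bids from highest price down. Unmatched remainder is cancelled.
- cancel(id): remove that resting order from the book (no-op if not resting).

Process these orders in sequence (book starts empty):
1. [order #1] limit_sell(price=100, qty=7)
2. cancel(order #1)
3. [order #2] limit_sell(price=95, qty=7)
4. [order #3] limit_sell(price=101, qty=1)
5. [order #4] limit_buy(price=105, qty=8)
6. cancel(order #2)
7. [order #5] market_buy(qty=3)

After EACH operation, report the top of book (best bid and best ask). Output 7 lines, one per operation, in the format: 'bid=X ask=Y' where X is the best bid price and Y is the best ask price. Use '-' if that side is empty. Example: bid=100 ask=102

After op 1 [order #1] limit_sell(price=100, qty=7): fills=none; bids=[-] asks=[#1:7@100]
After op 2 cancel(order #1): fills=none; bids=[-] asks=[-]
After op 3 [order #2] limit_sell(price=95, qty=7): fills=none; bids=[-] asks=[#2:7@95]
After op 4 [order #3] limit_sell(price=101, qty=1): fills=none; bids=[-] asks=[#2:7@95 #3:1@101]
After op 5 [order #4] limit_buy(price=105, qty=8): fills=#4x#2:7@95 #4x#3:1@101; bids=[-] asks=[-]
After op 6 cancel(order #2): fills=none; bids=[-] asks=[-]
After op 7 [order #5] market_buy(qty=3): fills=none; bids=[-] asks=[-]

Answer: bid=- ask=100
bid=- ask=-
bid=- ask=95
bid=- ask=95
bid=- ask=-
bid=- ask=-
bid=- ask=-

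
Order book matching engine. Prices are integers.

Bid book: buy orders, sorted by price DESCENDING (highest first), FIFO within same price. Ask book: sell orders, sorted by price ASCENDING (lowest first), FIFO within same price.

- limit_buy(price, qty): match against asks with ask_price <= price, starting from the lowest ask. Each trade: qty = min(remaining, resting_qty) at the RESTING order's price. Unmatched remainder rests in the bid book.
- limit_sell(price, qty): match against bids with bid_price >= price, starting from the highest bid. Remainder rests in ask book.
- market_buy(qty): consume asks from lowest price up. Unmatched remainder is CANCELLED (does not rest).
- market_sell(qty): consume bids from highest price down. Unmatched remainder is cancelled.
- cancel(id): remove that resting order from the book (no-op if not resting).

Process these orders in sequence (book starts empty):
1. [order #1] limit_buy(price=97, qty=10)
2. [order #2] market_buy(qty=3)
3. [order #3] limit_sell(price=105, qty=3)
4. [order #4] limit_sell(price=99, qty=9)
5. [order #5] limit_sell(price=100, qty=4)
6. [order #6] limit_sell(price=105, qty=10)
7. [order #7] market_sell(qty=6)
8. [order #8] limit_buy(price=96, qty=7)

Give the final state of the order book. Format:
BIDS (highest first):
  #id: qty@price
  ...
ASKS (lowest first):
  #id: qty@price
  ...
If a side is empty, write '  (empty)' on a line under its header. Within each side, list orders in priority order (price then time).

Answer: BIDS (highest first):
  #1: 4@97
  #8: 7@96
ASKS (lowest first):
  #4: 9@99
  #5: 4@100
  #3: 3@105
  #6: 10@105

Derivation:
After op 1 [order #1] limit_buy(price=97, qty=10): fills=none; bids=[#1:10@97] asks=[-]
After op 2 [order #2] market_buy(qty=3): fills=none; bids=[#1:10@97] asks=[-]
After op 3 [order #3] limit_sell(price=105, qty=3): fills=none; bids=[#1:10@97] asks=[#3:3@105]
After op 4 [order #4] limit_sell(price=99, qty=9): fills=none; bids=[#1:10@97] asks=[#4:9@99 #3:3@105]
After op 5 [order #5] limit_sell(price=100, qty=4): fills=none; bids=[#1:10@97] asks=[#4:9@99 #5:4@100 #3:3@105]
After op 6 [order #6] limit_sell(price=105, qty=10): fills=none; bids=[#1:10@97] asks=[#4:9@99 #5:4@100 #3:3@105 #6:10@105]
After op 7 [order #7] market_sell(qty=6): fills=#1x#7:6@97; bids=[#1:4@97] asks=[#4:9@99 #5:4@100 #3:3@105 #6:10@105]
After op 8 [order #8] limit_buy(price=96, qty=7): fills=none; bids=[#1:4@97 #8:7@96] asks=[#4:9@99 #5:4@100 #3:3@105 #6:10@105]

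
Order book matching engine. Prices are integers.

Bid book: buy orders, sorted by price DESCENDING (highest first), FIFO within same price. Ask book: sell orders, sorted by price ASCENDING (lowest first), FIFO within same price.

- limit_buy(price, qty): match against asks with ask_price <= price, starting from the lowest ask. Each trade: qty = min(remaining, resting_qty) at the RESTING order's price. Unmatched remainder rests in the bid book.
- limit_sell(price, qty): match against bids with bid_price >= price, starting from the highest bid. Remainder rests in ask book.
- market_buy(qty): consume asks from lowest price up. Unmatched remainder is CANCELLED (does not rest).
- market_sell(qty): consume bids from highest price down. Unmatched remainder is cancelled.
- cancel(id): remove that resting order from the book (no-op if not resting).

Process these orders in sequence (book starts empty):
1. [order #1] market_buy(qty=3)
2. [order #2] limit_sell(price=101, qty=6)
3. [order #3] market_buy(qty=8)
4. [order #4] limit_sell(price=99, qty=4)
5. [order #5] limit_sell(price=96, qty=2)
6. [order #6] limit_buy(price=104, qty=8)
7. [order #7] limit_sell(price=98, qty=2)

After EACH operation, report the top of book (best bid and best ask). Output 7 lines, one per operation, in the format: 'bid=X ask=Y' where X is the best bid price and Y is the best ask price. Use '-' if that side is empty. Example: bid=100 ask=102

Answer: bid=- ask=-
bid=- ask=101
bid=- ask=-
bid=- ask=99
bid=- ask=96
bid=104 ask=-
bid=- ask=-

Derivation:
After op 1 [order #1] market_buy(qty=3): fills=none; bids=[-] asks=[-]
After op 2 [order #2] limit_sell(price=101, qty=6): fills=none; bids=[-] asks=[#2:6@101]
After op 3 [order #3] market_buy(qty=8): fills=#3x#2:6@101; bids=[-] asks=[-]
After op 4 [order #4] limit_sell(price=99, qty=4): fills=none; bids=[-] asks=[#4:4@99]
After op 5 [order #5] limit_sell(price=96, qty=2): fills=none; bids=[-] asks=[#5:2@96 #4:4@99]
After op 6 [order #6] limit_buy(price=104, qty=8): fills=#6x#5:2@96 #6x#4:4@99; bids=[#6:2@104] asks=[-]
After op 7 [order #7] limit_sell(price=98, qty=2): fills=#6x#7:2@104; bids=[-] asks=[-]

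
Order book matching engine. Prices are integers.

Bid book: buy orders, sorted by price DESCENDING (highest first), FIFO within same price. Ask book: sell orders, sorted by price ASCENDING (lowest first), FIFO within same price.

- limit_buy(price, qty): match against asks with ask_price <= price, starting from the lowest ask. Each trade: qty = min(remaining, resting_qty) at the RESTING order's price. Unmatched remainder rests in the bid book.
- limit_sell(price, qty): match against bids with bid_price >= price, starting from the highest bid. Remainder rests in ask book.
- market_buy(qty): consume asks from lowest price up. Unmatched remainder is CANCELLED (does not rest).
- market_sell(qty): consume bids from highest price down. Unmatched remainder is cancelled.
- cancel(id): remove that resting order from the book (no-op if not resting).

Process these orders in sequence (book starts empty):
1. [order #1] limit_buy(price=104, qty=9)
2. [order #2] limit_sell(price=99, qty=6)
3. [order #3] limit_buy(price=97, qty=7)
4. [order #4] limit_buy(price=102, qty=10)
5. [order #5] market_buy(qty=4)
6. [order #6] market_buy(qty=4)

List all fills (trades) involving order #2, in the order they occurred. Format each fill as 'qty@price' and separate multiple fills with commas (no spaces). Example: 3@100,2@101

After op 1 [order #1] limit_buy(price=104, qty=9): fills=none; bids=[#1:9@104] asks=[-]
After op 2 [order #2] limit_sell(price=99, qty=6): fills=#1x#2:6@104; bids=[#1:3@104] asks=[-]
After op 3 [order #3] limit_buy(price=97, qty=7): fills=none; bids=[#1:3@104 #3:7@97] asks=[-]
After op 4 [order #4] limit_buy(price=102, qty=10): fills=none; bids=[#1:3@104 #4:10@102 #3:7@97] asks=[-]
After op 5 [order #5] market_buy(qty=4): fills=none; bids=[#1:3@104 #4:10@102 #3:7@97] asks=[-]
After op 6 [order #6] market_buy(qty=4): fills=none; bids=[#1:3@104 #4:10@102 #3:7@97] asks=[-]

Answer: 6@104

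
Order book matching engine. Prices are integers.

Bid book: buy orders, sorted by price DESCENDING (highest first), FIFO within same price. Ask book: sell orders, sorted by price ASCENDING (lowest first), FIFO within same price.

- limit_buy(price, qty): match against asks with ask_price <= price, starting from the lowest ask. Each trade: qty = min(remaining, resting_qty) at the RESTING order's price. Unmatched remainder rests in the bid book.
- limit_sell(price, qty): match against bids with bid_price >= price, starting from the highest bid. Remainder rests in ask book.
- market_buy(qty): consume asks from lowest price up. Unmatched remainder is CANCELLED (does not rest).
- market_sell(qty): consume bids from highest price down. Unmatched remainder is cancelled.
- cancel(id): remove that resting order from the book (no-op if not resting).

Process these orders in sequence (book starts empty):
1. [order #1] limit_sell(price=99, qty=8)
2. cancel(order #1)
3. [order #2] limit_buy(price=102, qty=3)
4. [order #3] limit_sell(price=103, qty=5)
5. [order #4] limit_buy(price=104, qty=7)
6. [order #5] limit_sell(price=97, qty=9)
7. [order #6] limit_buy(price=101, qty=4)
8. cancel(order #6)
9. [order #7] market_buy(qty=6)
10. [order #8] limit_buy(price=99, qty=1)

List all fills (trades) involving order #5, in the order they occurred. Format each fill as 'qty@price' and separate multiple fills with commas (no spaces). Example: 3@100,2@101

Answer: 2@104,3@102,4@97

Derivation:
After op 1 [order #1] limit_sell(price=99, qty=8): fills=none; bids=[-] asks=[#1:8@99]
After op 2 cancel(order #1): fills=none; bids=[-] asks=[-]
After op 3 [order #2] limit_buy(price=102, qty=3): fills=none; bids=[#2:3@102] asks=[-]
After op 4 [order #3] limit_sell(price=103, qty=5): fills=none; bids=[#2:3@102] asks=[#3:5@103]
After op 5 [order #4] limit_buy(price=104, qty=7): fills=#4x#3:5@103; bids=[#4:2@104 #2:3@102] asks=[-]
After op 6 [order #5] limit_sell(price=97, qty=9): fills=#4x#5:2@104 #2x#5:3@102; bids=[-] asks=[#5:4@97]
After op 7 [order #6] limit_buy(price=101, qty=4): fills=#6x#5:4@97; bids=[-] asks=[-]
After op 8 cancel(order #6): fills=none; bids=[-] asks=[-]
After op 9 [order #7] market_buy(qty=6): fills=none; bids=[-] asks=[-]
After op 10 [order #8] limit_buy(price=99, qty=1): fills=none; bids=[#8:1@99] asks=[-]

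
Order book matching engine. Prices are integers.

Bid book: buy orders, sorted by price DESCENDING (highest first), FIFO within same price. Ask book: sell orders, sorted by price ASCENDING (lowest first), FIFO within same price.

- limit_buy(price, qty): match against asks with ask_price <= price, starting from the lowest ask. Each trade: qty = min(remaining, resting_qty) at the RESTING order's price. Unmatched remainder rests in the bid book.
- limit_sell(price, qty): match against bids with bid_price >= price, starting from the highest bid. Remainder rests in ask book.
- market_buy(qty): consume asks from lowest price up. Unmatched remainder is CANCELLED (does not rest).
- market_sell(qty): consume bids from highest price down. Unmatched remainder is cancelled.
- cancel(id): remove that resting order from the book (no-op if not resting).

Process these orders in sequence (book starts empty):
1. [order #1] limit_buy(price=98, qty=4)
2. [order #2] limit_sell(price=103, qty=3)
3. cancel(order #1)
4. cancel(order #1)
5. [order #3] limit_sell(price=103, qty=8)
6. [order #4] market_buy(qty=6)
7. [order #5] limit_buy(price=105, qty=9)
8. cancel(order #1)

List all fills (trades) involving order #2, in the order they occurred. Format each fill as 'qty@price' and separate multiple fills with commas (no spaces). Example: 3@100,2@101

Answer: 3@103

Derivation:
After op 1 [order #1] limit_buy(price=98, qty=4): fills=none; bids=[#1:4@98] asks=[-]
After op 2 [order #2] limit_sell(price=103, qty=3): fills=none; bids=[#1:4@98] asks=[#2:3@103]
After op 3 cancel(order #1): fills=none; bids=[-] asks=[#2:3@103]
After op 4 cancel(order #1): fills=none; bids=[-] asks=[#2:3@103]
After op 5 [order #3] limit_sell(price=103, qty=8): fills=none; bids=[-] asks=[#2:3@103 #3:8@103]
After op 6 [order #4] market_buy(qty=6): fills=#4x#2:3@103 #4x#3:3@103; bids=[-] asks=[#3:5@103]
After op 7 [order #5] limit_buy(price=105, qty=9): fills=#5x#3:5@103; bids=[#5:4@105] asks=[-]
After op 8 cancel(order #1): fills=none; bids=[#5:4@105] asks=[-]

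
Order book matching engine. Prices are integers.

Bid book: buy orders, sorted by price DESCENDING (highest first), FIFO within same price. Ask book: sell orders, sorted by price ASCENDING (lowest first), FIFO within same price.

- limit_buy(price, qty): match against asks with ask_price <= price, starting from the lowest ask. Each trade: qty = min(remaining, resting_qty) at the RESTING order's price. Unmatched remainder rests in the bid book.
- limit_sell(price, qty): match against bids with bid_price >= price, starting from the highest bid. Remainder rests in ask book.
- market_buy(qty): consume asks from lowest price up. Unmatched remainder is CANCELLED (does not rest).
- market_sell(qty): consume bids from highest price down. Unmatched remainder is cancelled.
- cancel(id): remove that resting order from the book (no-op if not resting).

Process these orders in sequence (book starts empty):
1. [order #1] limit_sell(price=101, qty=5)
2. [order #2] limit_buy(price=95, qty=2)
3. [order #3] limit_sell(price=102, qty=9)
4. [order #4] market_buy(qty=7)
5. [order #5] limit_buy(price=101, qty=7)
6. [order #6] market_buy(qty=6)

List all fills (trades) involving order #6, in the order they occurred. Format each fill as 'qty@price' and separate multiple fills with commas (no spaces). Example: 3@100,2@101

After op 1 [order #1] limit_sell(price=101, qty=5): fills=none; bids=[-] asks=[#1:5@101]
After op 2 [order #2] limit_buy(price=95, qty=2): fills=none; bids=[#2:2@95] asks=[#1:5@101]
After op 3 [order #3] limit_sell(price=102, qty=9): fills=none; bids=[#2:2@95] asks=[#1:5@101 #3:9@102]
After op 4 [order #4] market_buy(qty=7): fills=#4x#1:5@101 #4x#3:2@102; bids=[#2:2@95] asks=[#3:7@102]
After op 5 [order #5] limit_buy(price=101, qty=7): fills=none; bids=[#5:7@101 #2:2@95] asks=[#3:7@102]
After op 6 [order #6] market_buy(qty=6): fills=#6x#3:6@102; bids=[#5:7@101 #2:2@95] asks=[#3:1@102]

Answer: 6@102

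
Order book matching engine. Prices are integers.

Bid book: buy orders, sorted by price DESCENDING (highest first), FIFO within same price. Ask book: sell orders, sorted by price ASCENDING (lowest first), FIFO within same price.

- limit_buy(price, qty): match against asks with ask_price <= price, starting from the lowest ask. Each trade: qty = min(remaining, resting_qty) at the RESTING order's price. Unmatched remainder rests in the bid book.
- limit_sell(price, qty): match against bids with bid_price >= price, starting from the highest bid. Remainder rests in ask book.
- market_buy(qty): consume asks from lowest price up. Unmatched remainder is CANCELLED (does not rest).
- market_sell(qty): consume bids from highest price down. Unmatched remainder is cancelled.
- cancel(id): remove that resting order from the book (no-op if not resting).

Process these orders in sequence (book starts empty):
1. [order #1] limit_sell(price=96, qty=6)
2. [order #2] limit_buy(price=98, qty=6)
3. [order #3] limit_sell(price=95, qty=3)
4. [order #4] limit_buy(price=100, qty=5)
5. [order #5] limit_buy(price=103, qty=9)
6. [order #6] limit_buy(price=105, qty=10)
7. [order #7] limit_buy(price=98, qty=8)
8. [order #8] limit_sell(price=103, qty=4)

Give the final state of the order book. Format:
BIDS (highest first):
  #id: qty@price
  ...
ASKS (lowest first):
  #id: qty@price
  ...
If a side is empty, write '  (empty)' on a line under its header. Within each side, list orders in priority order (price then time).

Answer: BIDS (highest first):
  #6: 6@105
  #5: 9@103
  #4: 2@100
  #7: 8@98
ASKS (lowest first):
  (empty)

Derivation:
After op 1 [order #1] limit_sell(price=96, qty=6): fills=none; bids=[-] asks=[#1:6@96]
After op 2 [order #2] limit_buy(price=98, qty=6): fills=#2x#1:6@96; bids=[-] asks=[-]
After op 3 [order #3] limit_sell(price=95, qty=3): fills=none; bids=[-] asks=[#3:3@95]
After op 4 [order #4] limit_buy(price=100, qty=5): fills=#4x#3:3@95; bids=[#4:2@100] asks=[-]
After op 5 [order #5] limit_buy(price=103, qty=9): fills=none; bids=[#5:9@103 #4:2@100] asks=[-]
After op 6 [order #6] limit_buy(price=105, qty=10): fills=none; bids=[#6:10@105 #5:9@103 #4:2@100] asks=[-]
After op 7 [order #7] limit_buy(price=98, qty=8): fills=none; bids=[#6:10@105 #5:9@103 #4:2@100 #7:8@98] asks=[-]
After op 8 [order #8] limit_sell(price=103, qty=4): fills=#6x#8:4@105; bids=[#6:6@105 #5:9@103 #4:2@100 #7:8@98] asks=[-]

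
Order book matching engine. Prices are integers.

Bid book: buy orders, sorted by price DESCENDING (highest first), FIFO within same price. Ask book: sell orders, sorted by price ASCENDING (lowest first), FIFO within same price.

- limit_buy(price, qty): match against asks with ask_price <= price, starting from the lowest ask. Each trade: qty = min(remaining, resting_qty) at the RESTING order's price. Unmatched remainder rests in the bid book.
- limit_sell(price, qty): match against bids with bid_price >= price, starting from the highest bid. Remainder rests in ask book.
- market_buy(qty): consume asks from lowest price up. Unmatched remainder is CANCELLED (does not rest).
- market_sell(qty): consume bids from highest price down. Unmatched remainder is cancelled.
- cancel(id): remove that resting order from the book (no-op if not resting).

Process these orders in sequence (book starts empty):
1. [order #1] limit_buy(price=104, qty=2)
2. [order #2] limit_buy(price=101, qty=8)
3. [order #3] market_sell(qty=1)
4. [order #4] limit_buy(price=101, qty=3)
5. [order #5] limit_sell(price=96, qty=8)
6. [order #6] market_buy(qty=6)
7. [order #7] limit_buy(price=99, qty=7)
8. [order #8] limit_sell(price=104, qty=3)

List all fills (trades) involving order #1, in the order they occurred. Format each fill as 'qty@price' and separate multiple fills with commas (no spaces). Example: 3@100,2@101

Answer: 1@104,1@104

Derivation:
After op 1 [order #1] limit_buy(price=104, qty=2): fills=none; bids=[#1:2@104] asks=[-]
After op 2 [order #2] limit_buy(price=101, qty=8): fills=none; bids=[#1:2@104 #2:8@101] asks=[-]
After op 3 [order #3] market_sell(qty=1): fills=#1x#3:1@104; bids=[#1:1@104 #2:8@101] asks=[-]
After op 4 [order #4] limit_buy(price=101, qty=3): fills=none; bids=[#1:1@104 #2:8@101 #4:3@101] asks=[-]
After op 5 [order #5] limit_sell(price=96, qty=8): fills=#1x#5:1@104 #2x#5:7@101; bids=[#2:1@101 #4:3@101] asks=[-]
After op 6 [order #6] market_buy(qty=6): fills=none; bids=[#2:1@101 #4:3@101] asks=[-]
After op 7 [order #7] limit_buy(price=99, qty=7): fills=none; bids=[#2:1@101 #4:3@101 #7:7@99] asks=[-]
After op 8 [order #8] limit_sell(price=104, qty=3): fills=none; bids=[#2:1@101 #4:3@101 #7:7@99] asks=[#8:3@104]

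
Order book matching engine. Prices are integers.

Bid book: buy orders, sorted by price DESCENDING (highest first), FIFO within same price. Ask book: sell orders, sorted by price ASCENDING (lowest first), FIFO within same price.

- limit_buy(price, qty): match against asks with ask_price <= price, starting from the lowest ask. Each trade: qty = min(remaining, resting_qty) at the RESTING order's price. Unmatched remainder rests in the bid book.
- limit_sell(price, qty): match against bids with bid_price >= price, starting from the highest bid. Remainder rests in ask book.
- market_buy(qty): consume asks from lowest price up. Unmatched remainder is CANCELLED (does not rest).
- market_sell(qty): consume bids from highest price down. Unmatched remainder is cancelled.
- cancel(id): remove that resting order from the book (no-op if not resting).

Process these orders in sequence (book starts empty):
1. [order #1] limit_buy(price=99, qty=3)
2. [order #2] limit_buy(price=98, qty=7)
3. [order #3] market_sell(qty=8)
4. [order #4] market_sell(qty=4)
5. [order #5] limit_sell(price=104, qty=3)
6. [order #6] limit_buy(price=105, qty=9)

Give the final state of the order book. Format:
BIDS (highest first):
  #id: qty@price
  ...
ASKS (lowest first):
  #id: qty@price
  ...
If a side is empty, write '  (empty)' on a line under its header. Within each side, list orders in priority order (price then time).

After op 1 [order #1] limit_buy(price=99, qty=3): fills=none; bids=[#1:3@99] asks=[-]
After op 2 [order #2] limit_buy(price=98, qty=7): fills=none; bids=[#1:3@99 #2:7@98] asks=[-]
After op 3 [order #3] market_sell(qty=8): fills=#1x#3:3@99 #2x#3:5@98; bids=[#2:2@98] asks=[-]
After op 4 [order #4] market_sell(qty=4): fills=#2x#4:2@98; bids=[-] asks=[-]
After op 5 [order #5] limit_sell(price=104, qty=3): fills=none; bids=[-] asks=[#5:3@104]
After op 6 [order #6] limit_buy(price=105, qty=9): fills=#6x#5:3@104; bids=[#6:6@105] asks=[-]

Answer: BIDS (highest first):
  #6: 6@105
ASKS (lowest first):
  (empty)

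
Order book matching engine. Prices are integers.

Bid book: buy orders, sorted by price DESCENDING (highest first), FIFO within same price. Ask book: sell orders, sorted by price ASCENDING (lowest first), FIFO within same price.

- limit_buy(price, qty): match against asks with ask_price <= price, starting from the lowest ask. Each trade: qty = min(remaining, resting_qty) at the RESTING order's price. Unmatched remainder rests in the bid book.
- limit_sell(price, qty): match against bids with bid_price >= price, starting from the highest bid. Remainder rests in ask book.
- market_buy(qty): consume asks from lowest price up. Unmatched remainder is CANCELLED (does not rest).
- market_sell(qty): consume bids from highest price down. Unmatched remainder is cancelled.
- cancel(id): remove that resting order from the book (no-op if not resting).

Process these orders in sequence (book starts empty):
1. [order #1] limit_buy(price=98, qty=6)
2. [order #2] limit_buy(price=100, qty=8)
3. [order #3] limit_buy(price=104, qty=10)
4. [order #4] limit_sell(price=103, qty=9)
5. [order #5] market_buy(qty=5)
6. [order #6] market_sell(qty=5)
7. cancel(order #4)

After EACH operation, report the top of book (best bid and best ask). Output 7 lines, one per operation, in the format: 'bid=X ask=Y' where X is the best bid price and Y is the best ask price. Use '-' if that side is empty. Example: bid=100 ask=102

After op 1 [order #1] limit_buy(price=98, qty=6): fills=none; bids=[#1:6@98] asks=[-]
After op 2 [order #2] limit_buy(price=100, qty=8): fills=none; bids=[#2:8@100 #1:6@98] asks=[-]
After op 3 [order #3] limit_buy(price=104, qty=10): fills=none; bids=[#3:10@104 #2:8@100 #1:6@98] asks=[-]
After op 4 [order #4] limit_sell(price=103, qty=9): fills=#3x#4:9@104; bids=[#3:1@104 #2:8@100 #1:6@98] asks=[-]
After op 5 [order #5] market_buy(qty=5): fills=none; bids=[#3:1@104 #2:8@100 #1:6@98] asks=[-]
After op 6 [order #6] market_sell(qty=5): fills=#3x#6:1@104 #2x#6:4@100; bids=[#2:4@100 #1:6@98] asks=[-]
After op 7 cancel(order #4): fills=none; bids=[#2:4@100 #1:6@98] asks=[-]

Answer: bid=98 ask=-
bid=100 ask=-
bid=104 ask=-
bid=104 ask=-
bid=104 ask=-
bid=100 ask=-
bid=100 ask=-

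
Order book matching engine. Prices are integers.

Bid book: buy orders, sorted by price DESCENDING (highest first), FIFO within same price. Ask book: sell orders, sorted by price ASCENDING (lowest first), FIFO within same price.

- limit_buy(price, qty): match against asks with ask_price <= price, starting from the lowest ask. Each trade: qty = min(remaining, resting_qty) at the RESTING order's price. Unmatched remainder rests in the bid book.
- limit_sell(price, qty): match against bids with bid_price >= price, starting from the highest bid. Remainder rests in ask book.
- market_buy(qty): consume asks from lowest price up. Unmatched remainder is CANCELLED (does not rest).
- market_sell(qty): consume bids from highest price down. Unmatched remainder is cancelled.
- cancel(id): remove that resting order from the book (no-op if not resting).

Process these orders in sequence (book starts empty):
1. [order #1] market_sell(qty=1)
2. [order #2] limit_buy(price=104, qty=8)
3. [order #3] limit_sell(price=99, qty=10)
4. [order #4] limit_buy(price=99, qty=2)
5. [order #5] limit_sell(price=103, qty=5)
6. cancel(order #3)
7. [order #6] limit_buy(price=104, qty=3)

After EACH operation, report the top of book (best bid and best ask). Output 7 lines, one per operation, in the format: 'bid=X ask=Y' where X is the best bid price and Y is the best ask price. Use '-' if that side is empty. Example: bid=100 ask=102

Answer: bid=- ask=-
bid=104 ask=-
bid=- ask=99
bid=- ask=-
bid=- ask=103
bid=- ask=103
bid=- ask=103

Derivation:
After op 1 [order #1] market_sell(qty=1): fills=none; bids=[-] asks=[-]
After op 2 [order #2] limit_buy(price=104, qty=8): fills=none; bids=[#2:8@104] asks=[-]
After op 3 [order #3] limit_sell(price=99, qty=10): fills=#2x#3:8@104; bids=[-] asks=[#3:2@99]
After op 4 [order #4] limit_buy(price=99, qty=2): fills=#4x#3:2@99; bids=[-] asks=[-]
After op 5 [order #5] limit_sell(price=103, qty=5): fills=none; bids=[-] asks=[#5:5@103]
After op 6 cancel(order #3): fills=none; bids=[-] asks=[#5:5@103]
After op 7 [order #6] limit_buy(price=104, qty=3): fills=#6x#5:3@103; bids=[-] asks=[#5:2@103]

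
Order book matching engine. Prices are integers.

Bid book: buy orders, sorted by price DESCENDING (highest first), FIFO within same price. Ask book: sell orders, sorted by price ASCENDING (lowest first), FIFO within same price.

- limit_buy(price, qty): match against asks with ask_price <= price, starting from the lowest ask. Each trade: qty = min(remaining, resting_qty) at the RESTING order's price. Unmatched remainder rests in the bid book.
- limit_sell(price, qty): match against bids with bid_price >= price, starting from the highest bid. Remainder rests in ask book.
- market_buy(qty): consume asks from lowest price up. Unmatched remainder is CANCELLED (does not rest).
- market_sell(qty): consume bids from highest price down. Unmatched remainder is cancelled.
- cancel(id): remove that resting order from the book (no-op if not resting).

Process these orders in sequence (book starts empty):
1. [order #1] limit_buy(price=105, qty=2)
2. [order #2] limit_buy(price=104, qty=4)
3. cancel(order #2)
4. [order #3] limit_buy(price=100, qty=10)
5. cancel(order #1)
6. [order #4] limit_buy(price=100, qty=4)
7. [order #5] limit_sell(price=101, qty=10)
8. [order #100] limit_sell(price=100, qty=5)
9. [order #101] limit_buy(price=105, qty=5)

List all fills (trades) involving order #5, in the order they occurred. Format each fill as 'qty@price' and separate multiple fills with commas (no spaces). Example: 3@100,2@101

Answer: 5@101

Derivation:
After op 1 [order #1] limit_buy(price=105, qty=2): fills=none; bids=[#1:2@105] asks=[-]
After op 2 [order #2] limit_buy(price=104, qty=4): fills=none; bids=[#1:2@105 #2:4@104] asks=[-]
After op 3 cancel(order #2): fills=none; bids=[#1:2@105] asks=[-]
After op 4 [order #3] limit_buy(price=100, qty=10): fills=none; bids=[#1:2@105 #3:10@100] asks=[-]
After op 5 cancel(order #1): fills=none; bids=[#3:10@100] asks=[-]
After op 6 [order #4] limit_buy(price=100, qty=4): fills=none; bids=[#3:10@100 #4:4@100] asks=[-]
After op 7 [order #5] limit_sell(price=101, qty=10): fills=none; bids=[#3:10@100 #4:4@100] asks=[#5:10@101]
After op 8 [order #100] limit_sell(price=100, qty=5): fills=#3x#100:5@100; bids=[#3:5@100 #4:4@100] asks=[#5:10@101]
After op 9 [order #101] limit_buy(price=105, qty=5): fills=#101x#5:5@101; bids=[#3:5@100 #4:4@100] asks=[#5:5@101]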